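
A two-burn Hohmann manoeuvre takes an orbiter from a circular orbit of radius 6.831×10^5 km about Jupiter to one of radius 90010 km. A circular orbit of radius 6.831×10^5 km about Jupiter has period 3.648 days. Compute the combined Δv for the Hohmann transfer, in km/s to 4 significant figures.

From Kepler's third law T² = 4π²r³/μ at r = 6.831×10^5 km, T = 3.648 days = 3.648 × 86400 s = 3.151872×10^5 s: μ = 4π²r³/T² = 1.26670×10^8 km³/s².
Transfer-ellipse semi-major axis a_t = (r₁ + r₂)/2 = (6.831×10^5 + 90010)/2 = 3.86555×10^5 km.
At r₁ the circular-orbit speed is v₁ = √(μ/r₁) = 13.617 km/s.
Transfer-orbit speed at r₁ (vis-viva): v_a = √[μ(2/r₁ − 1/a_t)] = 6.5711 km/s.
First burn Δv₁ = |v_a − v₁| = 7.046 km/s.
Circular speed at r₂: v₂ = √(μ/r₂) = 37.5139 km/s.
Transfer-orbit speed at r₂: v_p = √[μ(2/r₂ − 1/a_t)] = 49.8688 km/s.
Second burn Δv₂ = |v₂ − v_p| = 12.35 km/s.
Total Δv = Δv₁ + Δv₂ = 19.40 km/s.

Δv = 19.40 km/s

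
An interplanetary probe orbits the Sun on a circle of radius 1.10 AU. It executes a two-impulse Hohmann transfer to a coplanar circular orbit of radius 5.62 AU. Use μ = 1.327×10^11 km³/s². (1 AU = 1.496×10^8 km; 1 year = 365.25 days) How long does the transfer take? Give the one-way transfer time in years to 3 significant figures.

In km: r₁ = 1.10 × 1.496×10^8 = 1.6456×10^8 km; r₂ = 5.62 × 1.496×10^8 = 8.40752×10^8 km.
Semi-major axis of the transfer orbit: a_t = (1.6456×10^8 + 8.40752×10^8)/2 = 5.02656×10^8 km.
Transfer time t = π√(a_t³/μ) = π√((5.02656×10^8)³ / 1.327×10^11) = 9.719×10^7 s.
Converting: 9.719×10^7 s ÷ 3.15576×10^7 s/year (365.25 × 86400) = 3.08 years.

t = 3.08 years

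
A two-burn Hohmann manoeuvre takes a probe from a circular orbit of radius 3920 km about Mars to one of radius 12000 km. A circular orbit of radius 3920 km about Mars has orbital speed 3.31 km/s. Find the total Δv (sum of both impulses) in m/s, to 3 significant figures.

From the circular-orbit relation v² = μ/r at r = 3920 km: μ = v²r = (3.31)² × 3920 = 42947.9 km³/s².
Transfer-ellipse semi-major axis a_t = (r₁ + r₂)/2 = (3920 + 12000)/2 = 7960 km.
Circular speed at r₁: v₁ = √(μ/r₁) = √(42947.9/3920) = 3.3100 km/s.
On the transfer ellipse at r₁, vis-viva equation gives v_p = √[μ(2/r₁ − 1/a_t)] = 4.0641 km/s.
First burn Δv₁ = |v_p − v₁| = 0.7541 km/s.
At r₂, v₂ = √(μ/r₂) = 1.8918 km/s.
Transfer-orbit speed at r₂: v_a = √[μ(2/r₂ − 1/a_t)] = 1.3276 km/s.
Second burn Δv₂ = |v₂ − v_a| = 0.5642 km/s.
Δv = Δv₁ + Δv₂ = 0.7541 + 0.5642 = 1.318 km/s.

Δv = 1320 m/s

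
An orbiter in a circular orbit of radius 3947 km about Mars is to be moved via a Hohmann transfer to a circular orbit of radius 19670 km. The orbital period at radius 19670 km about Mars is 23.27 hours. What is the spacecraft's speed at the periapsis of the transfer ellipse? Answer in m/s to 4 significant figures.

v = 4251 m/s

From Kepler's third law T² = 4π²r³/μ at r = 19670 km, T = 23.27 hours = 23.27 × 3600 s = 83772 s: μ = 4π²r³/T² = 42812.9 km³/s².
Semi-major axis of the transfer orbit: a_t = (3947 + 19670)/2 = 11808.5 km.
The periapsis of the transfer ellipse is at r = 3947 km.
Applying v² = μ(2/r − 1/a_t): v = 4.251 km/s.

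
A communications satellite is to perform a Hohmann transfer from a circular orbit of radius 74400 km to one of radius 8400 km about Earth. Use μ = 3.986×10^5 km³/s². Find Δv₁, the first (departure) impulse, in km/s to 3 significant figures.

Transfer-ellipse semi-major axis a_t = (r₁ + r₂)/2 = (74400 + 8400)/2 = 41400 km.
On the circular orbit at r = 74400 km, v_c = √(μ/r) = 2.315 km/s.
Vis-viva on the transfer ellipse at r = 74400 km gives v_t = √[μ(2/r − 1/a_t)] = 1.043 km/s.
Δv₁ = |v_t − v_c| = |1.043 − 2.315| = 1.272 km/s.

Δv₁ = 1.27 km/s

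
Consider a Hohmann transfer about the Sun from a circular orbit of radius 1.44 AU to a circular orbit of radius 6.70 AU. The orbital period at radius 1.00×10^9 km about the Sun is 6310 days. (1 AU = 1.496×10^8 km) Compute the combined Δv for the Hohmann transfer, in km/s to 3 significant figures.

Δv = 11.7 km/s

From Kepler's third law T² = 4π²r³/μ at r = 1.00×10^9 km, T = 6310 days = 6310 × 86400 s = 5.45184×10^8 s: μ = 4π²r³/T² = 1.32823×10^11 km³/s².
In km: r₁ = 1.44 × 1.496×10^8 = 2.15424×10^8 km; r₂ = 6.70 × 1.496×10^8 = 1.00232×10^9 km.
Semi-major axis of the transfer orbit: a_t = (2.15424×10^8 + 1.00232×10^9)/2 = 6.08872×10^8 km.
At r₁ the circular-orbit speed is v₁ = √(μ/r₁) = 24.831 km/s.
On the transfer ellipse at r₁, vis-viva equation gives v_p = √[μ(2/r₁ − 1/a_t)] = 31.859 km/s.
First burn Δv₁ = |v_p − v₁| = 7.028 km/s.
Circular speed at r₂: v₂ = √(μ/r₂) = 11.5115 km/s.
Transfer-orbit speed at r₂: v_a = √[μ(2/r₂ − 1/a_t)] = 6.84727 km/s.
Second burn Δv₂ = |v₂ − v_a| = 4.664 km/s.
Δv = Δv₁ + Δv₂ = 7.028 + 4.664 = 11.69 km/s.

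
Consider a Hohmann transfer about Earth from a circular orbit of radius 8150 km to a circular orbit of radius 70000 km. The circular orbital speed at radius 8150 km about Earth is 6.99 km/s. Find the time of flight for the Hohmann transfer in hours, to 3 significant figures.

t = 10.7 hours

From the circular-orbit relation v² = μ/r at r = 8150 km: μ = v²r = (6.99)² × 8150 = 3.98210×10^5 km³/s².
Transfer-ellipse semi-major axis a_t = (r₁ + r₂)/2 = (8150 + 70000)/2 = 39075 km.
Half the transfer-orbit period gives t = π√(a_t³/μ) = 38450 s.
Converting: 38450 s ÷ 3600 s/hour = 10.7 hours.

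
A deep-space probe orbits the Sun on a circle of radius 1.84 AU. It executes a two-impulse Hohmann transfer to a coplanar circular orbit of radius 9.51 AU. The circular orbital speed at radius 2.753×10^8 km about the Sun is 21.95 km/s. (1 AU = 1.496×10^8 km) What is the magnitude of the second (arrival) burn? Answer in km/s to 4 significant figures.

From the circular-orbit relation v² = μ/r at r = 2.753×10^8 km: μ = v²r = (21.95)² × 2.753×10^8 = 1.32640×10^11 km³/s².
In km: r₁ = 1.84 × 1.496×10^8 = 2.75264×10^8 km; r₂ = 9.51 × 1.496×10^8 = 1.422696×10^9 km.
Transfer-ellipse semi-major axis a_t = (r₁ + r₂)/2 = (2.75264×10^8 + 1.422696×10^9)/2 = 8.4898×10^8 km.
On the circular orbit at r = 1.422696×10^9 km, v_c = √(μ/r) = 9.656 km/s.
Vis-viva on the transfer ellipse at r = 1.422696×10^9 km gives v_t = √[μ(2/r − 1/a_t)] = 5.498 km/s.
Δv₂ = |v_t − v_c| = |5.498 − 9.656| = 4.158 km/s.

Δv₂ = 4.158 km/s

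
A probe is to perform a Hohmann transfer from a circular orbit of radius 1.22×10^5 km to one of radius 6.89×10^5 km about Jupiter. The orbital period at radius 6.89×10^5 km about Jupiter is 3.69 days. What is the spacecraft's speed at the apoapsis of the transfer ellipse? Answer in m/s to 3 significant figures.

From Kepler's third law T² = 4π²r³/μ at r = 6.89×10^5 km, T = 3.69 days = 3.69 × 86400 s = 3.18816×10^5 s: μ = 4π²r³/T² = 1.27039×10^8 km³/s².
Semi-major axis of the transfer orbit: a_t = (1.220×10^5 + 6.890×10^5)/2 = 4.055×10^5 km.
At apoapsis, r = 6.890×10^5 km.
From the vis-viva equation, v = √[μ(2/r − 1/a_t)] = 7.448 km/s.

v = 7450 m/s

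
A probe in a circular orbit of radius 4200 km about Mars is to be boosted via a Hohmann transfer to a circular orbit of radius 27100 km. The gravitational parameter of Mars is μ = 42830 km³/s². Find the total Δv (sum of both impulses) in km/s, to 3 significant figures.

Semi-major axis of the transfer orbit: a_t = (4200 + 27100)/2 = 15650 km.
At r₁ the circular-orbit speed is v₁ = √(μ/r₁) = 3.193 km/s.
On the transfer ellipse at r₁, vis-viva equation gives v_p = √[μ(2/r₁ − 1/a_t)] = 4.202 km/s.
First burn Δv₁ = |v_p − v₁| = 1.009 km/s.
At r₂, v₂ = √(μ/r₂) = 1.2572 km/s.
Transfer-orbit speed at r₂: v_a = √[μ(2/r₂ − 1/a_t)] = 0.65126 km/s.
Second burn Δv₂ = |v₂ − v_a| = 0.6059 km/s.
Δv = Δv₁ + Δv₂ = 1.009 + 0.6059 = 1.615 km/s.

Δv = 1.61 km/s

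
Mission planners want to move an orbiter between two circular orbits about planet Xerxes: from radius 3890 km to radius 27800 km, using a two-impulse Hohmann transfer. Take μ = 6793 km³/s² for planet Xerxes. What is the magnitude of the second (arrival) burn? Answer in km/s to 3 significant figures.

Δv₂ = 0.249 km/s

Transfer-ellipse semi-major axis a_t = (r₁ + r₂)/2 = (3890 + 27800)/2 = 15845 km.
Circular speed at r = 27800 km: v_c = √(μ/r) = 0.4943 km/s.
Vis-viva on the transfer ellipse at r = 27800 km gives v_t = √[μ(2/r − 1/a_t)] = 0.2449 km/s.
Δv₂ = |v_t − v_c| = |0.2449 − 0.4943| = 0.2494 km/s.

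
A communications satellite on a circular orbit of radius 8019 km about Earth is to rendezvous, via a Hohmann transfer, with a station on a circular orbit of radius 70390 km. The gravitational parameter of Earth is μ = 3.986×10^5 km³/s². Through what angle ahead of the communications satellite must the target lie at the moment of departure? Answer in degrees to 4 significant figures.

Transfer-ellipse semi-major axis a_t = (r₁ + r₂)/2 = (8019 + 70390)/2 = 39204.5 km.
Transfer time t = π√(a_t³/μ) = 38626 s.
Target angular speed ω₂ = √(μ/r₂³) = 3.3807×10^-5 rad/s.
Angle swept by the target during transfer: ω₂·t = 1.3058 rad = 74.82°.
Arrival is 180° from departure on the ellipse, so φ = 180° − 74.82° = 105.2°.

φ = 105.2°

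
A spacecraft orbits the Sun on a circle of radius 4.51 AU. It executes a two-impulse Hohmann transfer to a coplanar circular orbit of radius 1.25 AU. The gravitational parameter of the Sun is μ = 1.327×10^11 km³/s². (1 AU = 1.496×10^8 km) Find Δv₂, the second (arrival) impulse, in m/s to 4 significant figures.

Δv₂ = 6697 m/s

In km: r₁ = 4.51 × 1.496×10^8 = 6.74696×10^8 km; r₂ = 1.25 × 1.496×10^8 = 1.870×10^8 km.
Transfer-ellipse semi-major axis a_t = (r₁ + r₂)/2 = (6.74696×10^8 + 1.870×10^8)/2 = 4.30848×10^8 km.
Circular speed at r = 1.870×10^8 km: v_c = √(μ/r) = 26.6388 km/s.
Transfer-orbit speed at the same r (vis-viva, a = a_t): v_t = √[μ(2/r − 1/a_t)] = 33.3355 km/s.
Δv₂ = |v_t − v_c| = |33.3355 − 26.6388| = 6.697 km/s.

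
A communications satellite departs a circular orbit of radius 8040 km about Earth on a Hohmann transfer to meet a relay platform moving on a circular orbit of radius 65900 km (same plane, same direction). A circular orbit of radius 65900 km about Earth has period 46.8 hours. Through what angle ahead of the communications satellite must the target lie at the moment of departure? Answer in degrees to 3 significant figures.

φ = 104°

From Kepler's third law T² = 4π²r³/μ at r = 65900 km, T = 46.8 hours = 46.8 × 3600 s = 1.6848×10^5 s: μ = 4π²r³/T² = 3.98033×10^5 km³/s².
Transfer-ellipse semi-major axis a_t = (r₁ + r₂)/2 = (8040 + 65900)/2 = 36970 km.
Transfer time t = π√(a_t³/μ) = 35400 s.
Target angular speed ω₂ = √(μ/r₂³) = 3.729×10^-5 rad/s.
Angle swept by the target during transfer: ω₂·t = 1.320 rad = 75.63°.
Arrival is 180° from departure on the ellipse, so φ = 180° − 75.63° = 104°.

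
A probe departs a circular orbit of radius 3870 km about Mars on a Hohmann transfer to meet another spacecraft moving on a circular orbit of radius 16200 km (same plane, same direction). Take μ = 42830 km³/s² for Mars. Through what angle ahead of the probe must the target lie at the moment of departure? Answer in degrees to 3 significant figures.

φ = 92.2°

The Hohmann ellipse has a_t = (r₁ + r₂)/2 = 10035 km.
Transfer time t = π√(a_t³/μ) = 15259.91 s.
Target angular speed ω₂ = √(μ/r₂³) = 1.003694×10^-4 rad/s.
Angle swept by the target during transfer: ω₂·t = 1.53163 rad = 87.76°.
Arrival is 180° from departure on the ellipse, so φ = 180° − 87.76° = 92.2°.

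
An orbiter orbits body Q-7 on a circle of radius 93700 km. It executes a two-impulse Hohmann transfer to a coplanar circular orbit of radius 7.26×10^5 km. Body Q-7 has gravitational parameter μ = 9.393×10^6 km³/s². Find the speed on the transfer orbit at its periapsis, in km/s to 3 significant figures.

v = 13.3 km/s

Transfer-ellipse semi-major axis a_t = (r₁ + r₂)/2 = (93700 + 7.260×10^5)/2 = 4.0985×10^5 km.
The periapsis of the transfer ellipse is at r = 93700 km.
From the vis-viva equation, v = √[μ(2/r − 1/a_t)] = 13.33 km/s.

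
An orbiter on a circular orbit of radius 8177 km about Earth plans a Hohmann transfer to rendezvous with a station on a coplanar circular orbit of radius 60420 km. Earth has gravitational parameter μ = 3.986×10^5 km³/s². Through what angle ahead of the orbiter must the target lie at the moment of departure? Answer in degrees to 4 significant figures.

The Hohmann ellipse has a_t = (r₁ + r₂)/2 = 34298.5 km.
The half-period of the transfer ellipse is t = π√(a_t³/μ) = 31610 s.
The target's mean motion on its circular orbit is ω₂ = √(μ/r₂³) = 4.251×10^-5 rad/s.
Angle swept by the target during transfer: ω₂·t = 1.3437 rad = 76.99°.
The orbiter traverses 180° on the transfer ellipse, so the target must lead by 180° − 76.99° = 103.0°.

φ = 103.0°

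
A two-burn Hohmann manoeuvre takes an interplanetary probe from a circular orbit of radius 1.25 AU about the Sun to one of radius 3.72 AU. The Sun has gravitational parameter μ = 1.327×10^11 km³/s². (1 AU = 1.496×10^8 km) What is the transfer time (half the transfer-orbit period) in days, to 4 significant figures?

In km: r₁ = 1.25 × 1.496×10^8 = 1.870×10^8 km; r₂ = 3.72 × 1.496×10^8 = 5.56512×10^8 km.
The Hohmann ellipse has a_t = (r₁ + r₂)/2 = 3.71756×10^8 km.
Half the transfer-orbit period gives t = π√(a_t³/μ) = 6.182×10^7 s.
Converting: 6.182×10^7 s ÷ 86400 s/day = 715.5 days.

t = 715.5 days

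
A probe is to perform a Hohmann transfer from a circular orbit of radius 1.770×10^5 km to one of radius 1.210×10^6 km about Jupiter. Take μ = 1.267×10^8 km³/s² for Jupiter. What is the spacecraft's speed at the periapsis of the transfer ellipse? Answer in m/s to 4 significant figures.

v = 35340 m/s

Semi-major axis of the transfer orbit: a_t = (1.770×10^5 + 1.210×10^6)/2 = 6.935×10^5 km.
The periapsis of the transfer ellipse is at r = 1.770×10^5 km.
Vis-viva: v = √[μ(2/r − 1/a_t)] = √[1.267×10^8 × (2/1.770×10^5 − 1/6.935×10^5)] = 35.34 km/s.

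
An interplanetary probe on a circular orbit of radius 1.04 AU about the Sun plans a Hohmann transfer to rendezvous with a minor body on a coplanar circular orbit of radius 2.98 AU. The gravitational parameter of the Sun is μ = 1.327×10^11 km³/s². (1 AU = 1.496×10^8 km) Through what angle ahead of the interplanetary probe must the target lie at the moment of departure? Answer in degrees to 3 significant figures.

In km: r₁ = 1.04 × 1.496×10^8 = 1.55584×10^8 km; r₂ = 2.98 × 1.496×10^8 = 4.45808×10^8 km.
Transfer-ellipse semi-major axis a_t = (r₁ + r₂)/2 = (1.55584×10^8 + 4.45808×10^8)/2 = 3.00696×10^8 km.
Transfer time t = π√(a_t³/μ) = 4.497×10^7 s.
Target angular speed ω₂ = √(μ/r₂³) = 3.870×10^-8 rad/s.
Angle swept by the target during transfer: ω₂·t = 1.7403 rad = 99.71°.
The interplanetary probe traverses 180° on the transfer ellipse, so the target must lead by 180° − 99.71° = 80.3°.

φ = 80.3°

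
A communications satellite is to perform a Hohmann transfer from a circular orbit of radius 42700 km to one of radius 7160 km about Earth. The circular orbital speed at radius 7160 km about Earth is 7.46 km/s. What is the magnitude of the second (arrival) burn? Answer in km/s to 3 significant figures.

Δv₂ = 2.30 km/s

From the circular-orbit relation v² = μ/r at r = 7160 km: μ = v²r = (7.46)² × 7160 = 3.98465×10^5 km³/s².
The Hohmann ellipse has a_t = (r₁ + r₂)/2 = 24930 km.
Circular speed at r = 7160 km: v_c = √(μ/r) = 7.460 km/s.
Transfer-orbit speed at the same r (vis-viva, a = a_t): v_t = √[μ(2/r − 1/a_t)] = 9.763 km/s.
Δv₂ = |v_t − v_c| = |9.763 − 7.460| = 2.303 km/s.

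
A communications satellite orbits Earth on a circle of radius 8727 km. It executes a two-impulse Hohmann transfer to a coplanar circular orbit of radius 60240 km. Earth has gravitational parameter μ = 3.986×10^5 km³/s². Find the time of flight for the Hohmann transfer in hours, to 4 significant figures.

Transfer-ellipse semi-major axis a_t = (r₁ + r₂)/2 = (8727 + 60240)/2 = 34483.5 km.
By Kepler's third law the transfer-orbit period is T = 2π√(a_t³/μ), so t = T/2 = 31864 s.
Converting: 31864 s ÷ 3600 s/hour = 8.851 hours.

t = 8.851 hours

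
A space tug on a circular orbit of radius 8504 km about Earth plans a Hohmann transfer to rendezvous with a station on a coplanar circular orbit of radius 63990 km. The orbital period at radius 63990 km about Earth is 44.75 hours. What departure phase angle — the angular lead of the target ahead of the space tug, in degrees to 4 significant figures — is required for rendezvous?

φ = 103.3°

From Kepler's third law T² = 4π²r³/μ at r = 63990 km, T = 44.75 hours = 44.75 × 3600 s = 1.611×10^5 s: μ = 4π²r³/T² = 3.98570×10^5 km³/s².
Semi-major axis of the transfer orbit: a_t = (8504 + 63990)/2 = 36247 km.
The half-period of the transfer ellipse is t = π√(a_t³/μ) = 34340 s.
The target's mean motion on its circular orbit is ω₂ = √(μ/r₂³) = 3.900×10^-5 rad/s.
Angle swept by the target during transfer: ω₂·t = 1.3393 rad = 76.74°.
The space tug traverses 180° on the transfer ellipse, so the target must lead by 180° − 76.74° = 103.3°.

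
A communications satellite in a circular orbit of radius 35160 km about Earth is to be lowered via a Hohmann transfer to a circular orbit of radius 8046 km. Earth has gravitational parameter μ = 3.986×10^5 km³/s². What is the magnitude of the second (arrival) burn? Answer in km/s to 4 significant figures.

Δv₂ = 1.941 km/s

Transfer-ellipse semi-major axis a_t = (r₁ + r₂)/2 = (35160 + 8046)/2 = 21603 km.
On the circular orbit at r = 8046 km, v_c = √(μ/r) = 7.038 km/s.
Transfer-orbit speed at the same r (vis-viva, a = a_t): v_t = √[μ(2/r − 1/a_t)] = 8.979 km/s.
Δv₂ = |v_t − v_c| = |8.979 − 7.038| = 1.941 km/s.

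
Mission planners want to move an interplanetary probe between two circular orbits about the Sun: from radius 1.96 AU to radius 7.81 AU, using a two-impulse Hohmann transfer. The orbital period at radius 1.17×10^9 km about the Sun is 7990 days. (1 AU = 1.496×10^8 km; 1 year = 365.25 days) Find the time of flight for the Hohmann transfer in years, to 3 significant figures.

From Kepler's third law T² = 4π²r³/μ at r = 1.17×10^9 km, T = 7990 days = 7990 × 86400 s = 6.90336×10^8 s: μ = 4π²r³/T² = 1.32677×10^11 km³/s².
In km: r₁ = 1.96 × 1.496×10^8 = 2.93216×10^8 km; r₂ = 7.81 × 1.496×10^8 = 1.168376×10^9 km.
Semi-major axis of the transfer orbit: a_t = (2.93216×10^8 + 1.168376×10^9)/2 = 7.30796×10^8 km.
Half the transfer-orbit period gives t = π√(a_t³/μ) = 1.704×10^8 s.
Converting: 1.704×10^8 s ÷ 3.15576×10^7 s/year (365.25 × 86400) = 5.40 years.

t = 5.40 years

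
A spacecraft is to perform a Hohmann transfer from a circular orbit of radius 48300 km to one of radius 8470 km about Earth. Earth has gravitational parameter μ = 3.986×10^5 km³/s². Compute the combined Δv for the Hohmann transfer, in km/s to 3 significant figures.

Δv = 3.39 km/s

The Hohmann ellipse has a_t = (r₁ + r₂)/2 = 28385 km.
Circular speed at r₁: v₁ = √(μ/r₁) = √(3.986×10^5/48300) = 2.8727 km/s.
Transfer-orbit speed at r₁ (vis-viva equation): v_a = √[μ(2/r₁ − 1/a_t)] = 1.5693 km/s.
First burn Δv₁ = |v_a − v₁| = 1.303 km/s.
Circular speed at r₂: v₂ = √(μ/r₂) = 6.860 km/s.
Transfer-orbit speed at r₂: v_p = √[μ(2/r₂ − 1/a_t)] = 8.949 km/s.
Second burn Δv₂ = |v₂ − v_p| = 2.089 km/s.
Total Δv = Δv₁ + Δv₂ = 3.392 km/s.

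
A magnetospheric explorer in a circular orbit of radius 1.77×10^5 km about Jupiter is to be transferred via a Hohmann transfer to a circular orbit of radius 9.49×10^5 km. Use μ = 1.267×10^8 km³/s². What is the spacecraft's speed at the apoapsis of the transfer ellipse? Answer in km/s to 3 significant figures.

The Hohmann ellipse has a_t = (r₁ + r₂)/2 = 5.630×10^5 km.
The apoapsis of the transfer ellipse is at r = 9.490×10^5 km.
Vis-viva: v = √[μ(2/r − 1/a_t)] = √[1.267×10^8 × (2/9.490×10^5 − 1/5.630×10^5)] = 6.479 km/s.

v = 6.48 km/s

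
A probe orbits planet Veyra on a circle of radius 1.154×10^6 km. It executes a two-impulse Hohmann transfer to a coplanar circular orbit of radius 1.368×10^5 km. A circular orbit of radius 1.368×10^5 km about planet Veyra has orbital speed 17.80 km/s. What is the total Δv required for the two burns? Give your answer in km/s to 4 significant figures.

Δv = 9.309 km/s

From the circular-orbit relation v² = μ/r at r = 1.368×10^5 km: μ = v²r = (17.80)² × 1.368×10^5 = 4.33437×10^7 km³/s².
Semi-major axis of the transfer orbit: a_t = (1.154×10^6 + 1.368×10^5)/2 = 6.454×10^5 km.
At r₁ the circular-orbit speed is v₁ = √(μ/r₁) = 6.129 km/s.
On the transfer ellipse at r₁, vis-viva equation gives v_a = √[μ(2/r₁ − 1/a_t)] = 2.822 km/s.
First burn Δv₁ = |v_a − v₁| = 3.307 km/s.
Circular speed at r₂: v₂ = √(μ/r₂) = 17.800 km/s.
Transfer-orbit speed at r₂: v_p = √[μ(2/r₂ − 1/a_t)] = 23.802 km/s.
Second burn Δv₂ = |v₂ − v_p| = 6.002 km/s.
Δv = Δv₁ + Δv₂ = 3.307 + 6.002 = 9.309 km/s.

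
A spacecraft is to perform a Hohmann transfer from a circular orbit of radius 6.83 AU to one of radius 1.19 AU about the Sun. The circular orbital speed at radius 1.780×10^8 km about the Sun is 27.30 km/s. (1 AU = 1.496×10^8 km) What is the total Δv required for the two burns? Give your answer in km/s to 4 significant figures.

From the circular-orbit relation v² = μ/r at r = 1.780×10^8 km: μ = v²r = (27.30)² × 1.780×10^8 = 1.32662×10^11 km³/s².
In km: r₁ = 6.83 × 1.496×10^8 = 1.021768×10^9 km; r₂ = 1.19 × 1.496×10^8 = 1.78024×10^8 km.
The Hohmann ellipse has a_t = (r₁ + r₂)/2 = 5.99896×10^8 km.
Circular speed at r₁: v₁ = √(μ/r₁) = √(1.32662×10^11/1.021768×10^9) = 11.3945 km/s.
On the transfer ellipse at r₁, vis-viva equation gives v_a = √[μ(2/r₁ − 1/a_t)] = 6.20723 km/s.
First burn Δv₁ = |v_a − v₁| = 5.1873 km/s.
At r₂, v₂ = √(μ/r₂) = 27.2982 km/s.
Transfer-orbit speed at r₂: v_p = √[μ(2/r₂ − 1/a_t)] = 35.6264 km/s.
Second burn Δv₂ = |v₂ − v_p| = 8.3282 km/s.
Total Δv = Δv₁ + Δv₂ = 13.52 km/s.

Δv = 13.52 km/s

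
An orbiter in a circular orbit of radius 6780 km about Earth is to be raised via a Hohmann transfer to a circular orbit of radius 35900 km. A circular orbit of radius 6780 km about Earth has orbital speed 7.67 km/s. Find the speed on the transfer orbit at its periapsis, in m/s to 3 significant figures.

v = 9950 m/s

From the circular-orbit relation v² = μ/r at r = 6780 km: μ = v²r = (7.67)² × 6780 = 3.98860×10^5 km³/s².
Transfer-ellipse semi-major axis a_t = (r₁ + r₂)/2 = (6780 + 35900)/2 = 21340 km.
At periapsis, r = 6780 km.
Applying v² = μ(2/r − 1/a_t): v = 9.948 km/s.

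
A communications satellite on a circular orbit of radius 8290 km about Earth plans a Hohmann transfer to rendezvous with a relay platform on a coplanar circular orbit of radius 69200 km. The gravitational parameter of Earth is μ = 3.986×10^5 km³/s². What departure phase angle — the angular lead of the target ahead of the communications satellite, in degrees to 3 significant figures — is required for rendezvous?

φ = 105°

Transfer-ellipse semi-major axis a_t = (r₁ + r₂)/2 = (8290 + 69200)/2 = 38745 km.
Transfer time t = π√(a_t³/μ) = 37949.4 s.
Target angular speed ω₂ = √(μ/r₂³) = 3.46824×10^-5 rad/s.
Angle swept by the target during transfer: ω₂·t = 1.3162 rad = 75.41°.
Arrival is 180° from departure on the ellipse, so φ = 180° − 75.41° = 105°.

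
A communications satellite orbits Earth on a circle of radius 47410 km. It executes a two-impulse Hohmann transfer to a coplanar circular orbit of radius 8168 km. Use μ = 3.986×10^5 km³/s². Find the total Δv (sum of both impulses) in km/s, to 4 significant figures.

Δv = 3.466 km/s

The Hohmann ellipse has a_t = (r₁ + r₂)/2 = 27789 km.
Circular speed at r₁: v₁ = √(μ/r₁) = √(3.986×10^5/47410) = 2.8996 km/s.
Transfer-orbit speed at r₁ (vis-viva): v_a = √[μ(2/r₁ − 1/a_t)] = 1.5720 km/s.
First burn Δv₁ = |v_a − v₁| = 1.3276 km/s.
At r₂, v₂ = √(μ/r₂) = 6.9857 km/s.
Transfer-orbit speed at r₂: v_p = √[μ(2/r₂ − 1/a_t)] = 9.1245 km/s.
Second burn Δv₂ = |v₂ − v_p| = 2.1388 km/s.
Δv = Δv₁ + Δv₂ = 1.3276 + 2.1388 = 3.466 km/s.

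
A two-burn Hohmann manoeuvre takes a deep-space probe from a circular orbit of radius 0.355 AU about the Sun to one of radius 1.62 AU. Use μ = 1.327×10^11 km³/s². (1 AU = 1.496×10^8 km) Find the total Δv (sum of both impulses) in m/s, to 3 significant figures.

In km: r₁ = 0.355 × 1.496×10^8 = 5.3108×10^7 km; r₂ = 1.62 × 1.496×10^8 = 2.42352×10^8 km.
Semi-major axis of the transfer orbit: a_t = (5.3108×10^7 + 2.42352×10^8)/2 = 1.4773×10^8 km.
At r₁ the circular-orbit speed is v₁ = √(μ/r₁) = 49.987 km/s.
Transfer-orbit speed at r₁ (v² = μ(2/r − 1/a)): v_p = √[μ(2/r₁ − 1/a_t)] = 64.024 km/s.
First burn Δv₁ = |v_p − v₁| = 14.04 km/s.
Circular speed at r₂: v₂ = √(μ/r₂) = 23.40 km/s.
Transfer-orbit speed at r₂: v_a = √[μ(2/r₂ − 1/a_t)] = 14.03 km/s.
Second burn Δv₂ = |v₂ − v_a| = 9.370 km/s.
Total Δv = Δv₁ + Δv₂ = 23.41 km/s.

Δv = 23400 m/s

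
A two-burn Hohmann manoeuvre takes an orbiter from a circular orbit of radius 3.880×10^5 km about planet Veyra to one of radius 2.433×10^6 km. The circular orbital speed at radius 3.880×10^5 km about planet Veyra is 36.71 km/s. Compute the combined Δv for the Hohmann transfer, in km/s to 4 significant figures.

From the circular-orbit relation v² = μ/r at r = 3.880×10^5 km: μ = v²r = (36.71)² × 3.880×10^5 = 5.22878×10^8 km³/s².
Transfer-ellipse semi-major axis a_t = (r₁ + r₂)/2 = (3.880×10^5 + 2.433×10^6)/2 = 1.4105×10^6 km.
At r₁ the circular-orbit speed is v₁ = √(μ/r₁) = 36.71 km/s.
On the transfer ellipse at r₁, vis-viva gives v_p = √[μ(2/r₁ − 1/a_t)] = 48.21 km/s.
First burn Δv₁ = |v_p − v₁| = 11.50 km/s.
Circular speed at r₂: v₂ = √(μ/r₂) = 14.66 km/s.
Transfer-orbit speed at r₂: v_a = √[μ(2/r₂ − 1/a_t)] = 7.689 km/s.
Second burn Δv₂ = |v₂ − v_a| = 6.971 km/s.
Δv = Δv₁ + Δv₂ = 11.50 + 6.971 = 18.47 km/s.

Δv = 18.47 km/s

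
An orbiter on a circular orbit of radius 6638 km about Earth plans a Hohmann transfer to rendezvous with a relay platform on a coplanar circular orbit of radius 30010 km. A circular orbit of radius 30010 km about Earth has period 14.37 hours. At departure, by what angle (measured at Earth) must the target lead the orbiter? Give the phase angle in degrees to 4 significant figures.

From Kepler's third law T² = 4π²r³/μ at r = 30010 km, T = 14.37 hours = 14.37 × 3600 s = 51732 s: μ = 4π²r³/T² = 3.98694×10^5 km³/s².
The Hohmann ellipse has a_t = (r₁ + r₂)/2 = 18324 km.
Transfer time t = π√(a_t³/μ) = 12341 s.
The target's mean motion on its circular orbit is ω₂ = √(μ/r₂³) = 1.2146×10^-4 rad/s.
Angle swept by the target during transfer: ω₂·t = 1.4989 rad = 85.88°.
The orbiter traverses 180° on the transfer ellipse, so the target must lead by 180° − 85.88° = 94.12°.

φ = 94.12°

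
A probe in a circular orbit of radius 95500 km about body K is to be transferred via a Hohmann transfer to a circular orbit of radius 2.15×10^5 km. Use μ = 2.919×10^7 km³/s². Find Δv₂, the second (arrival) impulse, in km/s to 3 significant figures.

Δv₂ = 2.51 km/s

The Hohmann ellipse has a_t = (r₁ + r₂)/2 = 1.5525×10^5 km.
Circular speed at r = 2.150×10^5 km: v_c = √(μ/r) = 11.652 km/s.
Transfer-orbit speed at the same r (vis-viva, a = a_t): v_t = √[μ(2/r − 1/a_t)] = 9.1387 km/s.
Δv₂ = |v_t − v_c| = |9.1387 − 11.652| = 2.513 km/s.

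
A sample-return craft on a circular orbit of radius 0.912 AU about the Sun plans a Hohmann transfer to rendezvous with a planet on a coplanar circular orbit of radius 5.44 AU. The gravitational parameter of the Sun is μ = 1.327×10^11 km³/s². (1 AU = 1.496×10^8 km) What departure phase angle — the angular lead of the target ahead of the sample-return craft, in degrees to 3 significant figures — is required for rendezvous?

φ = 99.7°

In km: r₁ = 0.912 × 1.496×10^8 = 1.364352×10^8 km; r₂ = 5.44 × 1.496×10^8 = 8.13824×10^8 km.
Transfer-ellipse semi-major axis a_t = (r₁ + r₂)/2 = (1.364352×10^8 + 8.13824×10^8)/2 = 4.751296×10^8 km.
Transfer time t = π√(a_t³/μ) = 8.932×10^7 s.
Target angular speed ω₂ = √(μ/r₂³) = 1.569×10^-8 rad/s.
Angle swept by the target during transfer: ω₂·t = 1.40143 rad = 80.30°.
Arrival is 180° from departure on the ellipse, so φ = 180° − 80.30° = 99.7°.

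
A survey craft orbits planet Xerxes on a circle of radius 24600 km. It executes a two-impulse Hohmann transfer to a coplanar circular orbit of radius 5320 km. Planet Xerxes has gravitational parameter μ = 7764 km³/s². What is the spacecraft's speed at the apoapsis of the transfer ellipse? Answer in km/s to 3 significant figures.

Transfer-ellipse semi-major axis a_t = (r₁ + r₂)/2 = (24600 + 5320)/2 = 14960 km.
At apoapsis, r = 24600 km.
Applying v² = μ(2/r − 1/a_t): v = 0.3350 km/s.

v = 0.335 km/s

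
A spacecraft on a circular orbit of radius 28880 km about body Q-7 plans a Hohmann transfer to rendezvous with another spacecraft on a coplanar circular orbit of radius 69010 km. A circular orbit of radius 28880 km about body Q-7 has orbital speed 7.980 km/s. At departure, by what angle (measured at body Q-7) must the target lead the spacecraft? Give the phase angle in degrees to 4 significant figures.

From the circular-orbit relation v² = μ/r at r = 28880 km: μ = v²r = (7.980)² × 28880 = 1.83909×10^6 km³/s².
Semi-major axis of the transfer orbit: a_t = (28880 + 69010)/2 = 48945 km.
The half-period of the transfer ellipse is t = π√(a_t³/μ) = 25085 s.
The target's mean motion on its circular orbit is ω₂ = √(μ/r₂³) = 7.4805×10^-5 rad/s.
Angle swept by the target during transfer: ω₂·t = 1.87648 rad = 107.51°.
Arrival is 180° from departure on the ellipse, so φ = 180° − 107.51° = 72.49°.

φ = 72.49°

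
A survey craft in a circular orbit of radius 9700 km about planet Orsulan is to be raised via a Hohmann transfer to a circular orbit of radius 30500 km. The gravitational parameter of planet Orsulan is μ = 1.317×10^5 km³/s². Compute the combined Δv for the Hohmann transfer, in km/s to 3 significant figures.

Δv = 1.49 km/s

Transfer-ellipse semi-major axis a_t = (r₁ + r₂)/2 = (9700 + 30500)/2 = 20100 km.
Circular speed at r₁: v₁ = √(μ/r₁) = √(1.317×10^5/9700) = 3.684741 km/s.
Transfer-orbit speed at r₁ (vis-viva equation): v_p = √[μ(2/r₁ − 1/a_t)] = 4.538987 km/s.
First burn Δv₁ = |v_p − v₁| = 0.8542 km/s.
At r₂, v₂ = √(μ/r₂) = 2.07799 km/s.
Transfer-orbit speed at r₂: v_a = √[μ(2/r₂ − 1/a_t)] = 1.44355 km/s.
Second burn Δv₂ = |v₂ − v_a| = 0.6344 km/s.
Δv = Δv₁ + Δv₂ = 0.8542 + 0.6344 = 1.489 km/s.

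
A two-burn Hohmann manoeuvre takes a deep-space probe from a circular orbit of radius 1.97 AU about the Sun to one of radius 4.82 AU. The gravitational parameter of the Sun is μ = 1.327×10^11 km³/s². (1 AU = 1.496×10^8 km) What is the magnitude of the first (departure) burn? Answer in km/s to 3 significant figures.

Δv₁ = 4.06 km/s

In km: r₁ = 1.97 × 1.496×10^8 = 2.94712×10^8 km; r₂ = 4.82 × 1.496×10^8 = 7.21072×10^8 km.
Semi-major axis of the transfer orbit: a_t = (2.94712×10^8 + 7.21072×10^8)/2 = 5.07892×10^8 km.
Circular speed at r = 2.94712×10^8 km: v_c = √(μ/r) = 21.220 km/s.
Vis-viva on the transfer ellipse at r = 2.94712×10^8 km gives v_t = √[μ(2/r − 1/a_t)] = 25.284 km/s.
Δv₁ = |v_t − v_c| = |25.284 − 21.220| = 4.064 km/s.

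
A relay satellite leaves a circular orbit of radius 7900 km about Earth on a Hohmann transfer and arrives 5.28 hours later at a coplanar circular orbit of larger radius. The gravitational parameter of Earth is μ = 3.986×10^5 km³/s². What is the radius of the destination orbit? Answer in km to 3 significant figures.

Transfer time t = 5.28 hours = 19008 s, and t = π√(a_t³/μ).
So a_t = (μ t²/π²)^(1/3) = (3.986×10^5 × (19008)² / π²)^(1/3) = 24436 km.
Since a_t = (r₁ + r₂)/2, r₂ = 2a_t − r₁ = 2×24436 − 7900 = 40972 km.

r₂ = 41000 km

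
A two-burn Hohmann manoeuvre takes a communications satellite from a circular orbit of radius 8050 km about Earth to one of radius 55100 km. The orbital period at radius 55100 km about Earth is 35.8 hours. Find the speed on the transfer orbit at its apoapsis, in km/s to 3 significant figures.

From Kepler's third law T² = 4π²r³/μ at r = 55100 km, T = 35.8 hours = 35.8 × 3600 s = 1.2888×10^5 s: μ = 4π²r³/T² = 3.97597×10^5 km³/s².
Transfer-ellipse semi-major axis a_t = (r₁ + r₂)/2 = (8050 + 55100)/2 = 31575 km.
The apoapsis of the transfer ellipse is at r = 55100 km.
Applying v² = μ(2/r − 1/a_t): v = 1.356 km/s.

v = 1.36 km/s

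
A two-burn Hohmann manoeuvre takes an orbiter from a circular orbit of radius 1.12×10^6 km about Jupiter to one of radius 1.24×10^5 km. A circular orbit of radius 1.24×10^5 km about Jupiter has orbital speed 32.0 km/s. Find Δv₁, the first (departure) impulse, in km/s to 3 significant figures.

From the circular-orbit relation v² = μ/r at r = 1.24×10^5 km: μ = v²r = (32.0)² × 1.24×10^5 = 1.26976×10^8 km³/s².
The Hohmann ellipse has a_t = (r₁ + r₂)/2 = 6.220×10^5 km.
On the circular orbit at r = 1.120×10^6 km, v_c = √(μ/r) = 10.648 km/s.
Vis-viva on the transfer ellipse at r = 1.120×10^6 km gives v_t = √[μ(2/r − 1/a_t)] = 4.7541 km/s.
Δv₁ = |v_t − v_c| = |4.7541 − 10.648| = 5.894 km/s.

Δv₁ = 5.89 km/s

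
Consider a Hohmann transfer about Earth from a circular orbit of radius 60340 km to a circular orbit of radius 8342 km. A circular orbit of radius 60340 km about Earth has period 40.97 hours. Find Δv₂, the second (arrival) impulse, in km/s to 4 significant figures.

From Kepler's third law T² = 4π²r³/μ at r = 60340 km, T = 40.97 hours = 40.97 × 3600 s = 1.47492×10^5 s: μ = 4π²r³/T² = 3.98693×10^5 km³/s².
Transfer-ellipse semi-major axis a_t = (r₁ + r₂)/2 = (60340 + 8342)/2 = 34341 km.
Circular speed at r = 8342 km: v_c = √(μ/r) = 6.913 km/s.
Vis-viva on the transfer ellipse at r = 8342 km gives v_t = √[μ(2/r − 1/a_t)] = 9.164 km/s.
Δv₂ = |v_t − v_c| = |9.164 − 6.913| = 2.251 km/s.

Δv₂ = 2.251 km/s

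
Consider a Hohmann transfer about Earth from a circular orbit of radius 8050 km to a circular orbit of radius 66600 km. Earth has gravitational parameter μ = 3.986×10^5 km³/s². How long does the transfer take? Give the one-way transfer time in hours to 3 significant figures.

t = 9.97 hours

Transfer-ellipse semi-major axis a_t = (r₁ + r₂)/2 = (8050 + 66600)/2 = 37325 km.
Half the transfer-orbit period gives t = π√(a_t³/μ) = 35880 s.
Converting: 35880 s ÷ 3600 s/hour = 9.97 hours.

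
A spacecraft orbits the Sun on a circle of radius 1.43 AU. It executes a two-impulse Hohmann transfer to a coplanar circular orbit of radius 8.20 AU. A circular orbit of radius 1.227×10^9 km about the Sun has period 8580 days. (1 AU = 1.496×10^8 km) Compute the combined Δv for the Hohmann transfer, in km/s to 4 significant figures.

Δv = 12.33 km/s

From Kepler's third law T² = 4π²r³/μ at r = 1.227×10^9 km, T = 8580 days = 8580 × 86400 s = 7.41312×10^8 s: μ = 4π²r³/T² = 1.32706×10^11 km³/s².
In km: r₁ = 1.43 × 1.496×10^8 = 2.13928×10^8 km; r₂ = 8.20 × 1.496×10^8 = 1.22672×10^9 km.
Semi-major axis of the transfer orbit: a_t = (2.13928×10^8 + 1.22672×10^9)/2 = 7.20324×10^8 km.
Circular speed at r₁: v₁ = √(μ/r₁) = √(1.32706×10^11/2.13928×10^8) = 24.9065 km/s.
On the transfer ellipse at r₁, vis-viva gives v_p = √[μ(2/r₁ − 1/a_t)] = 32.5028 km/s.
First burn Δv₁ = |v_p − v₁| = 7.596 km/s.
At r₂, v₂ = √(μ/r₂) = 10.401 km/s.
Transfer-orbit speed at r₂: v_a = √[μ(2/r₂ − 1/a_t)] = 5.6682 km/s.
Second burn Δv₂ = |v₂ − v_a| = 4.733 km/s.
Δv = Δv₁ + Δv₂ = 7.596 + 4.733 = 12.33 km/s.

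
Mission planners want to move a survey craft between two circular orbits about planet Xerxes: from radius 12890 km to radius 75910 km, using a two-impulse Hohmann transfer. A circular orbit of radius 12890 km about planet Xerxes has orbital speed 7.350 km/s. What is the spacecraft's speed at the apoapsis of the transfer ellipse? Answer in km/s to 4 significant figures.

v = 1.632 km/s

From the circular-orbit relation v² = μ/r at r = 12890 km: μ = v²r = (7.350)² × 12890 = 6.96350×10^5 km³/s².
Semi-major axis of the transfer orbit: a_t = (12890 + 75910)/2 = 44400 km.
At apoapsis, r = 75910 km.
Applying v² = μ(2/r − 1/a_t): v = 1.632 km/s.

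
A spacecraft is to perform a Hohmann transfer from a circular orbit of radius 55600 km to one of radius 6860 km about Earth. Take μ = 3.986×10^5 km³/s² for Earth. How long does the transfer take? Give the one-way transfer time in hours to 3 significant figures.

The Hohmann ellipse has a_t = (r₁ + r₂)/2 = 31230 km.
Half the transfer-orbit period gives t = π√(a_t³/μ) = 27460 s.
Converting: 27460 s ÷ 3600 s/hour = 7.63 hours.

t = 7.63 hours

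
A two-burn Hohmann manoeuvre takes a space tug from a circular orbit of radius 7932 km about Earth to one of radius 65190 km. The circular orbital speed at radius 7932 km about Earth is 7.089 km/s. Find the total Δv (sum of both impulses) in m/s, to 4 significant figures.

From the circular-orbit relation v² = μ/r at r = 7932 km: μ = v²r = (7.089)² × 7932 = 3.98614×10^5 km³/s².
Semi-major axis of the transfer orbit: a_t = (7932 + 65190)/2 = 36561 km.
At r₁ the circular-orbit speed is v₁ = √(μ/r₁) = 7.089 km/s.
Transfer-orbit speed at r₁ (vis-viva equation): v_p = √[μ(2/r₁ − 1/a_t)] = 9.466 km/s.
First burn Δv₁ = |v_p − v₁| = 2.377 km/s.
Circular speed at r₂: v₂ = √(μ/r₂) = 2.473 km/s.
Transfer-orbit speed at r₂: v_a = √[μ(2/r₂ − 1/a_t)] = 1.152 km/s.
Second burn Δv₂ = |v₂ − v_a| = 1.321 km/s.
Total Δv = Δv₁ + Δv₂ = 3.698 km/s.

Δv = 3698 m/s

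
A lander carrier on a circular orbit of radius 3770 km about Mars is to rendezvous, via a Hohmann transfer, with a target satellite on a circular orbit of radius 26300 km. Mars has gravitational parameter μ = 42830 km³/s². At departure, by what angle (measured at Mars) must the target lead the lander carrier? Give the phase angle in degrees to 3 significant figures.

Semi-major axis of the transfer orbit: a_t = (3770 + 26300)/2 = 15035 km.
Transfer time t = π√(a_t³/μ) = 27985 s.
The target's mean motion on its circular orbit is ω₂ = √(μ/r₂³) = 4.8522×10^-5 rad/s.
Angle swept by the target during transfer: ω₂·t = 1.3579 rad = 77.80°.
The lander carrier traverses 180° on the transfer ellipse, so the target must lead by 180° − 77.80° = 102°.

φ = 102°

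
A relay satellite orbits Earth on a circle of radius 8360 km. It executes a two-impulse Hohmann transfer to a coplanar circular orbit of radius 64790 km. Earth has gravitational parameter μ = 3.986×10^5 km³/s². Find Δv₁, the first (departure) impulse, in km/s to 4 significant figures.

Semi-major axis of the transfer orbit: a_t = (8360 + 64790)/2 = 36575 km.
Circular speed at r = 8360 km: v_c = √(μ/r) = 6.905 km/s.
Vis-viva on the transfer ellipse at r = 8360 km gives v_t = √[μ(2/r − 1/a_t)] = 9.190 km/s.
Δv₁ = |v_t − v_c| = |9.190 − 6.905| = 2.285 km/s.

Δv₁ = 2.285 km/s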